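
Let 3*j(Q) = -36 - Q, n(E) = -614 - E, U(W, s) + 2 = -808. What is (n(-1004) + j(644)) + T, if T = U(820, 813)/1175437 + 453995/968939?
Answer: 559672681198745/3416780254029 ≈ 163.80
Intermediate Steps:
U(W, s) = -810 (U(W, s) = -2 - 808 = -810)
T = 532857680225/1138926751343 (T = -810/1175437 + 453995/968939 = 532857680225/1138926751343 ≈ 0.46786)
j(Q) = -12 - Q/3 (j(Q) = (-36 - Q)/3 = -12 - Q/3)
(n(-1004) + j(644)) + T = ((-614 - 1*(-1004)) + (-12 - 1/3*644)) + 532857680225/1138926751343 = ((-614 + 1004) + (-12 - 644/3)) + 532857680225/1138926751343 = (390 - 680/3) + 532857680225/1138926751343 = 490/3 + 532857680225/1138926751343 = 559672681198745/3416780254029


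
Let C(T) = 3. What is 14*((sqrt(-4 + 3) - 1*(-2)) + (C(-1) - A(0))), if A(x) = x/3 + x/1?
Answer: 70 + 14*I ≈ 70.0 + 14.0*I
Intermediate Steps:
A(x) = 4*x/3 (A(x) = x*(1/3) + x*1 = x/3 + x = 4*x/3)
14*((sqrt(-4 + 3) - 1*(-2)) + (C(-1) - A(0))) = 14*((sqrt(-4 + 3) - 1*(-2)) + (3 - 4*0/3)) = 14*((sqrt(-1) + 2) + (3 - 1*0)) = 14*((I + 2) + (3 + 0)) = 14*((2 + I) + 3) = 14*(5 + I) = 70 + 14*I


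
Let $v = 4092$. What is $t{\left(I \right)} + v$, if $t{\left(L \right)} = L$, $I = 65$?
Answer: $4157$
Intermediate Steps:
$t{\left(I \right)} + v = 65 + 4092 = 4157$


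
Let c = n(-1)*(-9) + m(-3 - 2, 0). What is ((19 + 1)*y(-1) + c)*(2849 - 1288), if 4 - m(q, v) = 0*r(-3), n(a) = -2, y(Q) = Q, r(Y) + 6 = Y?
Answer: 3122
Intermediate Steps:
r(Y) = -6 + Y
m(q, v) = 4 (m(q, v) = 4 - 0*(-6 - 3) = 4 - 0*(-9) = 4 - 1*0 = 4 + 0 = 4)
c = 22 (c = -2*(-9) + 4 = 18 + 4 = 22)
((19 + 1)*y(-1) + c)*(2849 - 1288) = ((19 + 1)*(-1) + 22)*(2849 - 1288) = (20*(-1) + 22)*1561 = (-20 + 22)*1561 = 2*1561 = 3122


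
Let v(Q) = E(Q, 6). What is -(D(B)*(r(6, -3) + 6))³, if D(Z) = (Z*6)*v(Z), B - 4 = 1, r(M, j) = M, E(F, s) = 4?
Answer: -2985984000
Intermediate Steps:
v(Q) = 4
B = 5 (B = 4 + 1 = 5)
D(Z) = 24*Z (D(Z) = (Z*6)*4 = (6*Z)*4 = 24*Z)
-(D(B)*(r(6, -3) + 6))³ = -((24*5)*(6 + 6))³ = -(120*12)³ = -1*1440³ = -1*2985984000 = -2985984000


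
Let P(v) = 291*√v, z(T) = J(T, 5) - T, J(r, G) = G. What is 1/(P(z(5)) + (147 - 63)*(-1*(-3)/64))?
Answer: 16/63 ≈ 0.25397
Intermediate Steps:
z(T) = 5 - T
1/(P(z(5)) + (147 - 63)*(-1*(-3)/64)) = 1/(291*√(5 - 1*5) + (147 - 63)*(-1*(-3)/64)) = 1/(291*√(5 - 5) + 84*(3*(1/64))) = 1/(291*√0 + 84*(3/64)) = 1/(291*0 + 63/16) = 1/(0 + 63/16) = 1/(63/16) = 16/63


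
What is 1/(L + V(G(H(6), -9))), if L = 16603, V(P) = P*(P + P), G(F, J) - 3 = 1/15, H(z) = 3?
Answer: 225/3739907 ≈ 6.0162e-5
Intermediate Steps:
G(F, J) = 46/15 (G(F, J) = 3 + 1/15 = 46/15)
V(P) = 2*P**2 (V(P) = P*(2*P) = 2*P**2)
1/(L + V(G(H(6), -9))) = 1/(16603 + 2*(46/15)**2) = 1/(16603 + 2*(2116/225)) = 1/(16603 + 4232/225) = 1/(3739907/225) = 225/3739907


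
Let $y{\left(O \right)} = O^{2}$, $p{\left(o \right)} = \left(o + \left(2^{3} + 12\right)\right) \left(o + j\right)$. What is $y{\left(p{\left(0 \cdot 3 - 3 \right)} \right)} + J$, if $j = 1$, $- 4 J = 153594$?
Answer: $- \frac{74485}{2} \approx -37243.0$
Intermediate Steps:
$J = - \frac{76797}{2}$ ($J = \left(- \frac{1}{4}\right) 153594 = - \frac{76797}{2} \approx -38399.0$)
$p{\left(o \right)} = \left(1 + o\right) \left(20 + o\right)$ ($p{\left(o \right)} = \left(o + \left(2^{3} + 12\right)\right) \left(o + 1\right) = \left(o + \left(8 + 12\right)\right) \left(1 + o\right) = \left(o + 20\right) \left(1 + o\right) = \left(20 + o\right) \left(1 + o\right) = \left(1 + o\right) \left(20 + o\right)$)
$y{\left(p{\left(0 \cdot 3 - 3 \right)} \right)} + J = \left(20 + \left(0 \cdot 3 - 3\right)^{2} + 21 \left(0 \cdot 3 - 3\right)\right)^{2} - \frac{76797}{2} = \left(20 + \left(0 - 3\right)^{2} + 21 \left(0 - 3\right)\right)^{2} - \frac{76797}{2} = \left(20 + \left(-3\right)^{2} + 21 \left(-3\right)\right)^{2} - \frac{76797}{2} = \left(20 + 9 - 63\right)^{2} - \frac{76797}{2} = \left(-34\right)^{2} - \frac{76797}{2} = 1156 - \frac{76797}{2} = - \frac{74485}{2}$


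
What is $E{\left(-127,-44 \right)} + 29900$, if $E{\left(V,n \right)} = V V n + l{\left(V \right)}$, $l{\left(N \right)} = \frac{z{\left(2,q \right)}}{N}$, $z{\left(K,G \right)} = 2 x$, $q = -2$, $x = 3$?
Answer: $- \frac{86331558}{127} \approx -6.7978 \cdot 10^{5}$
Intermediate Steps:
$z{\left(K,G \right)} = 6$ ($z{\left(K,G \right)} = 2 \cdot 3 = 6$)
$l{\left(N \right)} = \frac{6}{N}$
$E{\left(V,n \right)} = \frac{6}{V} + n V^{2}$ ($E{\left(V,n \right)} = V V n + \frac{6}{V} = V^{2} n + \frac{6}{V} = n V^{2} + \frac{6}{V} = \frac{6}{V} + n V^{2}$)
$E{\left(-127,-44 \right)} + 29900 = \frac{6 - 44 \left(-127\right)^{3}}{-127} + 29900 = - \frac{6 - -90128852}{127} + 29900 = - \frac{6 + 90128852}{127} + 29900 = \left(- \frac{1}{127}\right) 90128858 + 29900 = - \frac{90128858}{127} + 29900 = - \frac{86331558}{127}$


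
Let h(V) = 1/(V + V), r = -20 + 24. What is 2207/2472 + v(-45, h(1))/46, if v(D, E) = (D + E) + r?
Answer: 703/56856 ≈ 0.012365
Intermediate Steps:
r = 4
h(V) = 1/(2*V)
v(D, E) = 4 + D + E (v(D, E) = (D + E) + 4 = 4 + D + E)
2207/2472 + v(-45, h(1))/46 = 2207/2472 + (4 - 45 + (½)/1)/46 = 2207*(1/2472) + (4 - 45 + (½)*1)*(1/46) = 2207/2472 + (4 - 45 + ½)*(1/46) = 2207/2472 - 81/2*1/46 = 2207/2472 - 81/92 = 703/56856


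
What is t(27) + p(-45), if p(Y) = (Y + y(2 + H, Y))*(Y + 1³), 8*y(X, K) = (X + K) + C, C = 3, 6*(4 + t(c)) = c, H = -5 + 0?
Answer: 2228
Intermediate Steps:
H = -5
t(c) = -4 + c/6
y(X, K) = 3/8 + K/8 + X/8 (y(X, K) = ((X + K) + 3)/8 = ((K + X) + 3)/8 = (3 + K + X)/8 = 3/8 + K/8 + X/8)
p(Y) = 9*Y*(1 + Y)/8 (p(Y) = (Y + (3/8 + Y/8 + (2 - 5)/8))*(Y + 1³) = (Y + (3/8 + Y/8 + (⅛)*(-3)))*(Y + 1) = (Y + (3/8 + Y/8 - 3/8))*(1 + Y) = (Y + Y/8)*(1 + Y) = (9*Y/8)*(1 + Y) = 9*Y*(1 + Y)/8)
t(27) + p(-45) = (-4 + (⅙)*27) + (9/8)*(-45)*(1 - 45) = (-4 + 9/2) + (9/8)*(-45)*(-44) = ½ + 4455/2 = 2228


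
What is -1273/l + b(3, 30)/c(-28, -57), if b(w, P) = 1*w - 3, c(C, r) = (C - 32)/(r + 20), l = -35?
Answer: 1273/35 ≈ 36.371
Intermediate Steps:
c(C, r) = (-32 + C)/(20 + r)
b(w, P) = -3 + w (b(w, P) = w - 3 = -3 + w)
-1273/l + b(3, 30)/c(-28, -57) = -1273/(-35) + (-3 + 3)/(((-32 - 28)/(20 - 57))) = -1273*(-1/35) + 0/((-60/(-37))) = 1273/35 + 0/((-1/37*(-60))) = 1273/35 + 0/(60/37) = 1273/35 + 0*(37/60) = 1273/35 + 0 = 1273/35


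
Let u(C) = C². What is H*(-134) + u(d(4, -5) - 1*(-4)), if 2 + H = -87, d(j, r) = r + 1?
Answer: 11926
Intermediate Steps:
d(j, r) = 1 + r
H = -89 (H = -2 - 87 = -89)
H*(-134) + u(d(4, -5) - 1*(-4)) = -89*(-134) + ((1 - 5) - 1*(-4))² = 11926 + (-4 + 4)² = 11926 + 0² = 11926 + 0 = 11926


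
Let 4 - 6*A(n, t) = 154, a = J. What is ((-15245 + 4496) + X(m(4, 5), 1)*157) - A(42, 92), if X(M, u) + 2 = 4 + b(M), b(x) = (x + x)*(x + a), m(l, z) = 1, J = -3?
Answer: -11038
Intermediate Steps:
a = -3
A(n, t) = -25 (A(n, t) = 2/3 - 1/6*154 = 2/3 - 77/3 = -25)
b(x) = 2*x*(-3 + x) (b(x) = (x + x)*(x - 3) = (2*x)*(-3 + x) = 2*x*(-3 + x))
X(M, u) = 2 + 2*M*(-3 + M) (X(M, u) = -2 + (4 + 2*M*(-3 + M)) = 2 + 2*M*(-3 + M))
((-15245 + 4496) + X(m(4, 5), 1)*157) - A(42, 92) = ((-15245 + 4496) + (2 + 2*1*(-3 + 1))*157) - 1*(-25) = (-10749 + (2 + 2*1*(-2))*157) + 25 = (-10749 + (2 - 4)*157) + 25 = (-10749 - 2*157) + 25 = (-10749 - 314) + 25 = -11063 + 25 = -11038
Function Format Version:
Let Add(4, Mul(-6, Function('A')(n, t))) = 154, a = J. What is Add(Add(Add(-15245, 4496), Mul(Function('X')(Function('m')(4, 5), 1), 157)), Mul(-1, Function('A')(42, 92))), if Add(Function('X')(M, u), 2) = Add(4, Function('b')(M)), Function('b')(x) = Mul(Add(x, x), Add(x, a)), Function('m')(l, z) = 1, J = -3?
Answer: -11038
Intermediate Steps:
a = -3
Function('A')(n, t) = -25 (Function('A')(n, t) = Add(Rational(2, 3), Mul(Rational(-1, 6), 154)) = Add(Rational(2, 3), Rational(-77, 3)) = -25)
Function('b')(x) = Mul(2, x, Add(-3, x)) (Function('b')(x) = Mul(Add(x, x), Add(x, -3)) = Mul(Mul(2, x), Add(-3, x)) = Mul(2, x, Add(-3, x)))
Function('X')(M, u) = Add(2, Mul(2, M, Add(-3, M))) (Function('X')(M, u) = Add(-2, Add(4, Mul(2, M, Add(-3, M)))) = Add(2, Mul(2, M, Add(-3, M))))
Add(Add(Add(-15245, 4496), Mul(Function('X')(Function('m')(4, 5), 1), 157)), Mul(-1, Function('A')(42, 92))) = Add(Add(Add(-15245, 4496), Mul(Add(2, Mul(2, 1, Add(-3, 1))), 157)), Mul(-1, -25)) = Add(Add(-10749, Mul(Add(2, Mul(2, 1, -2)), 157)), 25) = Add(Add(-10749, Mul(Add(2, -4), 157)), 25) = Add(Add(-10749, Mul(-2, 157)), 25) = Add(Add(-10749, -314), 25) = Add(-11063, 25) = -11038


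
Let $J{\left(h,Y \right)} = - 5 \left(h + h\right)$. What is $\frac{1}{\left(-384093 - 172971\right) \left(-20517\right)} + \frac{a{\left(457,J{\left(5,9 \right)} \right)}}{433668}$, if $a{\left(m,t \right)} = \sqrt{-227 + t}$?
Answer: $\frac{1}{11429282088} + \frac{i \sqrt{277}}{433668} \approx 8.7495 \cdot 10^{-11} + 3.8378 \cdot 10^{-5} i$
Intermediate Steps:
$J{\left(h,Y \right)} = - 10 h$ ($J{\left(h,Y \right)} = - 5 \cdot 2 h = - 10 h$)
$\frac{1}{\left(-384093 - 172971\right) \left(-20517\right)} + \frac{a{\left(457,J{\left(5,9 \right)} \right)}}{433668} = \frac{1}{\left(-384093 - 172971\right) \left(-20517\right)} + \frac{\sqrt{-227 - 50}}{433668} = \frac{1}{-557064} \left(- \frac{1}{20517}\right) + \sqrt{-227 - 50} \cdot \frac{1}{433668} = \left(- \frac{1}{557064}\right) \left(- \frac{1}{20517}\right) + \sqrt{-277} \cdot \frac{1}{433668} = \frac{1}{11429282088} + i \sqrt{277} \cdot \frac{1}{433668} = \frac{1}{11429282088} + \frac{i \sqrt{277}}{433668}$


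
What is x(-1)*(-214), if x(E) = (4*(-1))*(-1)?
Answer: -856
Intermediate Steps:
x(E) = 4 (x(E) = -4*(-1) = 4)
x(-1)*(-214) = 4*(-214) = -856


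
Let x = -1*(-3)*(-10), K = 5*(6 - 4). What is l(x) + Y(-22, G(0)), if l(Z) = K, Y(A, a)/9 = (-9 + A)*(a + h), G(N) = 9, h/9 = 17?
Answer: -45188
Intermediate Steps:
h = 153 (h = 9*17 = 153)
K = 10 (K = 5*2 = 10)
Y(A, a) = 9*(-9 + A)*(153 + a) (Y(A, a) = 9*((-9 + A)*(a + 153)) = 9*((-9 + A)*(153 + a)) = 9*(-9 + A)*(153 + a))
x = -30 (x = 3*(-10) = -30)
l(Z) = 10
l(x) + Y(-22, G(0)) = 10 + (-12393 - 81*9 + 1377*(-22) + 9*(-22)*9) = 10 + (-12393 - 729 - 30294 - 1782) = 10 - 45198 = -45188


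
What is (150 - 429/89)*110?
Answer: 1421310/89 ≈ 15970.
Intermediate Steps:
(150 - 429/89)*110 = (12921/89)*110 = 1421310/89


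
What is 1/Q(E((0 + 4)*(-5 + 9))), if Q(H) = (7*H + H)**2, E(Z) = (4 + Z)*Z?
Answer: 1/6553600 ≈ 1.5259e-7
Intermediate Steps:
E(Z) = Z*(4 + Z)
Q(H) = 64*H**2 (Q(H) = (8*H)**2 = 64*H**2)
1/Q(E((0 + 4)*(-5 + 9))) = 1/(64*(((0 + 4)*(-5 + 9))*(4 + (0 + 4)*(-5 + 9)))**2) = 1/(64*((4*4)*(4 + 4*4))**2) = 1/(64*(16*(4 + 16))**2) = 1/(64*(16*20)**2) = 1/(64*320**2) = 1/(64*102400) = 1/6553600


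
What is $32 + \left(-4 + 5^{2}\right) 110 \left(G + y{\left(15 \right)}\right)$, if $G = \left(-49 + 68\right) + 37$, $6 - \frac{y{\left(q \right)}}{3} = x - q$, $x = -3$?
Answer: $295712$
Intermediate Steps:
$y{\left(q \right)} = 27 + 3 q$ ($y{\left(q \right)} = 18 - 3 \left(-3 - q\right) = 18 + \left(9 + 3 q\right) = 27 + 3 q$)
$G = 56$ ($G = 19 + 37 = 56$)
$32 + \left(-4 + 5^{2}\right) 110 \left(G + y{\left(15 \right)}\right) = 32 + \left(-4 + 5^{2}\right) 110 \left(56 + \left(27 + 3 \cdot 15\right)\right) = 32 + \left(-4 + 25\right) 110 \left(56 + \left(27 + 45\right)\right) = 32 + 21 \cdot 110 \left(56 + 72\right) = 32 + 2310 \cdot 128 = 32 + 295680 = 295712$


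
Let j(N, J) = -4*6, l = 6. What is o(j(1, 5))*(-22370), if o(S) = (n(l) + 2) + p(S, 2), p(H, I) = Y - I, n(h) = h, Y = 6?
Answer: -268440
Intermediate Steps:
j(N, J) = -24
p(H, I) = 6 - I
o(S) = 12 (o(S) = (6 + 2) + (6 - 1*2) = 8 + (6 - 2) = 8 + 4 = 12)
o(j(1, 5))*(-22370) = 12*(-22370) = -268440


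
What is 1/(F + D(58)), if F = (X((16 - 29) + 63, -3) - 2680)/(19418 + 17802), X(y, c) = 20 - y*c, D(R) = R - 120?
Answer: -3722/231015 ≈ -0.016111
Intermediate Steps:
D(R) = -120 + R
X(y, c) = 20 - c*y
F = -251/3722 (F = ((20 - 1*(-3)*((16 - 29) + 63)) - 2680)/(19418 + 17802) = ((20 - 1*(-3)*(-13 + 63)) - 2680)/37220 = ((20 - 1*(-3)*50) - 2680)*(1/37220) = ((20 + 150) - 2680)*(1/37220) = (170 - 2680)*(1/37220) = -2510*1/37220 = -251/3722 ≈ -0.067437)
1/(F + D(58)) = 1/(-251/3722 + (-120 + 58)) = 1/(-251/3722 - 62) = 1/(-231015/3722) = -3722/231015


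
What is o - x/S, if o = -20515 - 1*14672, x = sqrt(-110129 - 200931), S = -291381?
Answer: -35187 + 2*I*sqrt(77765)/291381 ≈ -35187.0 + 0.0019141*I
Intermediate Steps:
x = 2*I*sqrt(77765) (x = sqrt(-311060) = 2*I*sqrt(77765) ≈ 557.73*I)
o = -35187 (o = -20515 - 14672 = -35187)
o - x/S = -35187 - 2*I*sqrt(77765)/(-291381) = -35187 - 2*I*sqrt(77765)*(-1)/291381 = -35187 - (-2)*I*sqrt(77765)/291381 = -35187 + 2*I*sqrt(77765)/291381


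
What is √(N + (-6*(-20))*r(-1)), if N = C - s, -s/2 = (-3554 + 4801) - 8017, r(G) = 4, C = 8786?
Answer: I*√4274 ≈ 65.376*I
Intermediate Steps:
s = 13540 (s = -2*((-3554 + 4801) - 8017) = -2*(1247 - 8017) = -2*(-6770) = 13540)
N = -4754 (N = 8786 - 1*13540 = 8786 - 13540 = -4754)
√(N + (-6*(-20))*r(-1)) = √(-4754 - 6*(-20)*4) = √(-4754 + 120*4) = √(-4754 + 480) = √(-4274) = I*√4274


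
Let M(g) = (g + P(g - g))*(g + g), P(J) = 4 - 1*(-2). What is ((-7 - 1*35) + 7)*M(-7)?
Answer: -490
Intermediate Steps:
P(J) = 6 (P(J) = 4 + 2 = 6)
M(g) = 2*g*(6 + g) (M(g) = (g + 6)*(g + g) = (6 + g)*(2*g) = 2*g*(6 + g))
((-7 - 1*35) + 7)*M(-7) = ((-7 - 1*35) + 7)*(2*(-7)*(6 - 7)) = ((-7 - 35) + 7)*(2*(-7)*(-1)) = (-42 + 7)*14 = -35*14 = -490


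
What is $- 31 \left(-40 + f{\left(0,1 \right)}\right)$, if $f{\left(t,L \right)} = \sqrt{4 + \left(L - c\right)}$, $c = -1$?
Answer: $1240 - 31 \sqrt{6} \approx 1164.1$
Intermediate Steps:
$f{\left(t,L \right)} = \sqrt{5 + L}$ ($f{\left(t,L \right)} = \sqrt{4 + \left(L - -1\right)} = \sqrt{4 + \left(L + 1\right)} = \sqrt{4 + \left(1 + L\right)} = \sqrt{5 + L}$)
$- 31 \left(-40 + f{\left(0,1 \right)}\right) = - 31 \left(-40 + \sqrt{5 + 1}\right) = - 31 \left(-40 + \sqrt{6}\right) = 1240 - 31 \sqrt{6}$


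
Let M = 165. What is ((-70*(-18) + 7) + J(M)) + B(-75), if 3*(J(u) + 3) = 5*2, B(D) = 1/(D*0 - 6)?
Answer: 7603/6 ≈ 1267.2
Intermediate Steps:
B(D) = -⅙ (B(D) = 1/(0 - 6) = 1/(-6) = -⅙)
J(u) = ⅓ (J(u) = -3 + (5*2)/3 = -3 + (⅓)*10 = -3 + 10/3 = ⅓)
((-70*(-18) + 7) + J(M)) + B(-75) = ((-70*(-18) + 7) + ⅓) - ⅙ = ((1260 + 7) + ⅓) - ⅙ = (1267 + ⅓) - ⅙ = 3802/3 - ⅙ = 7603/6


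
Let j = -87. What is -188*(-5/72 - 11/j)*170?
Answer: -475405/261 ≈ -1821.5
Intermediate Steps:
-188*(-5/72 - 11/j)*170 = -188*(-5/72 - 11/(-87))*170 = -188*(-5*1/72 - 11*(-1/87))*170 = -188*(-5/72 + 11/87)*170 = -188*119/2088*170 = -5593/522*170 = -475405/261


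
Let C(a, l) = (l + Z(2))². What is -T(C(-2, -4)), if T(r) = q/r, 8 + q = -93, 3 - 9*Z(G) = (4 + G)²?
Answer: 909/529 ≈ 1.7183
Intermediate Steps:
Z(G) = ⅓ - (4 + G)²/9
q = -101 (q = -8 - 93 = -101)
C(a, l) = (-11/3 + l)² (C(a, l) = (l + (⅓ - (4 + 2)²/9))² = (l + (⅓ - ⅑*6²))² = (l + (⅓ - ⅑*36))² = (l + (⅓ - 4))² = (l - 11/3)² = (-11/3 + l)²)
T(r) = -101/r
-T(C(-2, -4)) = -(-101)/((-11 + 3*(-4))²/9) = -(-101)/((-11 - 12)²/9) = -(-101)/((⅑)*(-23)²) = -(-101)/((⅑)*529) = -(-101)/529/9 = -(-101)*9/529 = -1*(-909/529) = 909/529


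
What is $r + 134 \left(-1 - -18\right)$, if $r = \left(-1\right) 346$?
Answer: $1932$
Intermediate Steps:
$r = -346$
$r + 134 \left(-1 - -18\right) = -346 + 134 \left(-1 - -18\right) = -346 + 134 \left(-1 + 18\right) = -346 + 134 \cdot 17 = -346 + 2278 = 1932$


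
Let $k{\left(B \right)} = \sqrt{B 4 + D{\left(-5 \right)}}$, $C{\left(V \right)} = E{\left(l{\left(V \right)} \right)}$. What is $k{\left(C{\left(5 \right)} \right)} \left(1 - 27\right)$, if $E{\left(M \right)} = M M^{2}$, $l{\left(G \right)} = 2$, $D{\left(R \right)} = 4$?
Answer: $-156$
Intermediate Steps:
$E{\left(M \right)} = M^{3}$
$C{\left(V \right)} = 8$ ($C{\left(V \right)} = 2^{3} = 8$)
$k{\left(B \right)} = \sqrt{4 + 4 B}$ ($k{\left(B \right)} = \sqrt{B 4 + 4} = \sqrt{4 B + 4} = \sqrt{4 + 4 B}$)
$k{\left(C{\left(5 \right)} \right)} \left(1 - 27\right) = 2 \sqrt{1 + 8} \left(1 - 27\right) = 2 \sqrt{9} \left(-26\right) = 2 \cdot 3 \left(-26\right) = 6 \left(-26\right) = -156$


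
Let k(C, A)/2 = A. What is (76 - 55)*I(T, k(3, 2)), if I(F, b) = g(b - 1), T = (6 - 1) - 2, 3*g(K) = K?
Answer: 21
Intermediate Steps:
g(K) = K/3
T = 3 (T = 5 - 2 = 3)
k(C, A) = 2*A
I(F, b) = -1/3 + b/3 (I(F, b) = (b - 1)/3 = (-1 + b)/3 = -1/3 + b/3)
(76 - 55)*I(T, k(3, 2)) = (76 - 55)*(-1/3 + (2*2)/3) = 21*(-1/3 + (1/3)*4) = 21*(-1/3 + 4/3) = 21*1 = 21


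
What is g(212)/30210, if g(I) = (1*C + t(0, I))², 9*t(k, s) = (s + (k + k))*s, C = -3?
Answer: 2017536889/2447010 ≈ 824.49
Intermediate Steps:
t(k, s) = s*(s + 2*k)/9 (t(k, s) = ((s + (k + k))*s)/9 = ((s + 2*k)*s)/9 = (s*(s + 2*k))/9 = s*(s + 2*k)/9)
g(I) = (-3 + I²/9)² (g(I) = (1*(-3) + I*(I + 2*0)/9)² = (-3 + I*(I + 0)/9)² = (-3 + I*I/9)² = (-3 + I²/9)²)
g(212)/30210 = ((-27 + 212²)²/81)/30210 = ((-27 + 44944)²/81)*(1/30210) = ((1/81)*44917²)*(1/30210) = ((1/81)*2017536889)*(1/30210) = (2017536889/81)*(1/30210) = 2017536889/2447010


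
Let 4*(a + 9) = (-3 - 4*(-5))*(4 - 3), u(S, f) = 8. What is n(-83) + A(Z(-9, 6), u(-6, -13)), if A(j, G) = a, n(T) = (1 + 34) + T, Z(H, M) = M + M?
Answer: -211/4 ≈ -52.750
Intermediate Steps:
Z(H, M) = 2*M
n(T) = 35 + T
a = -19/4 (a = -9 + ((-3 - 4*(-5))*(4 - 3))/4 = -9 + ((-3 + 20)*1)/4 = -9 + (17*1)/4 = -9 + (¼)*17 = -9 + 17/4 = -19/4 ≈ -4.7500)
A(j, G) = -19/4
n(-83) + A(Z(-9, 6), u(-6, -13)) = (35 - 83) - 19/4 = -48 - 19/4 = -211/4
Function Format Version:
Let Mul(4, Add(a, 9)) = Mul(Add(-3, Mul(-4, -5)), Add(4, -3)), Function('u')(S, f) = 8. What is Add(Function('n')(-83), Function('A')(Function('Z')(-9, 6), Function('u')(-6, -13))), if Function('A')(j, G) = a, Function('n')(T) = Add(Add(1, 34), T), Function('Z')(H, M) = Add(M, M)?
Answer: Rational(-211, 4) ≈ -52.750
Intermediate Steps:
Function('Z')(H, M) = Mul(2, M)
Function('n')(T) = Add(35, T)
a = Rational(-19, 4) (a = Add(-9, Mul(Rational(1, 4), Mul(Add(-3, Mul(-4, -5)), Add(4, -3)))) = Add(-9, Mul(Rational(1, 4), Mul(Add(-3, 20), 1))) = Add(-9, Mul(Rational(1, 4), Mul(17, 1))) = Add(-9, Mul(Rational(1, 4), 17)) = Add(-9, Rational(17, 4)) = Rational(-19, 4) ≈ -4.7500)
Function('A')(j, G) = Rational(-19, 4)
Add(Function('n')(-83), Function('A')(Function('Z')(-9, 6), Function('u')(-6, -13))) = Add(Add(35, -83), Rational(-19, 4)) = Add(-48, Rational(-19, 4)) = Rational(-211, 4)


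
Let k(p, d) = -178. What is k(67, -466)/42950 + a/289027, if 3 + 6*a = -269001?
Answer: -988533553/6206854825 ≈ -0.15926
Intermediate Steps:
a = -44834 (a = -½ + (⅙)*(-269001) = -½ - 89667/2 = -44834)
k(67, -466)/42950 + a/289027 = -178/42950 - 44834/289027 = -178*1/42950 - 44834*1/289027 = -89/21475 - 44834/289027 = -988533553/6206854825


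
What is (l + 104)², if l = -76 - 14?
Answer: 196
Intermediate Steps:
l = -90
(l + 104)² = (-90 + 104)² = 14² = 196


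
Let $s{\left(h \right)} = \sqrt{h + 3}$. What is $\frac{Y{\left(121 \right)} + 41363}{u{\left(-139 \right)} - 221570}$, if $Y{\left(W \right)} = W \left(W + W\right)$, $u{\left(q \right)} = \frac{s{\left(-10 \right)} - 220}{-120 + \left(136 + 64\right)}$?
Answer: $- \frac{14311320616000}{44886384953201} - \frac{5651600 i \sqrt{7}}{314204694672407} \approx -0.31883 - 4.7589 \cdot 10^{-8} i$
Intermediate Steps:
$s{\left(h \right)} = \sqrt{3 + h}$
$u{\left(q \right)} = - \frac{11}{4} + \frac{i \sqrt{7}}{80}$ ($u{\left(q \right)} = \frac{\sqrt{3 - 10} - 220}{-120 + \left(136 + 64\right)} = \frac{\sqrt{-7} - 220}{-120 + 200} = \frac{i \sqrt{7} - 220}{80} = \left(-220 + i \sqrt{7}\right) \frac{1}{80} = - \frac{11}{4} + \frac{i \sqrt{7}}{80}$)
$Y{\left(W \right)} = 2 W^{2}$ ($Y{\left(W \right)} = W 2 W = 2 W^{2}$)
$\frac{Y{\left(121 \right)} + 41363}{u{\left(-139 \right)} - 221570} = \frac{2 \cdot 121^{2} + 41363}{\left(- \frac{11}{4} + \frac{i \sqrt{7}}{80}\right) - 221570} = \frac{2 \cdot 14641 + 41363}{- \frac{886291}{4} + \frac{i \sqrt{7}}{80}} = \frac{29282 + 41363}{- \frac{886291}{4} + \frac{i \sqrt{7}}{80}} = \frac{70645}{- \frac{886291}{4} + \frac{i \sqrt{7}}{80}}$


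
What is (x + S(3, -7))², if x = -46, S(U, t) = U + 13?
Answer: 900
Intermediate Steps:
S(U, t) = 13 + U
(x + S(3, -7))² = (-46 + (13 + 3))² = (-46 + 16)² = (-30)² = 900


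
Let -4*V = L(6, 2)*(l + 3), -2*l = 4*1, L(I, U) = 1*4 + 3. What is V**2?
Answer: 49/16 ≈ 3.0625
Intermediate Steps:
L(I, U) = 7 (L(I, U) = 4 + 3 = 7)
l = -2 ≈ -2.0000
V = -7/4 (V = -7*(-2 + 3)/4 = -7/4 ≈ -1.7500)
V**2 = (-7/4)**2 = 49/16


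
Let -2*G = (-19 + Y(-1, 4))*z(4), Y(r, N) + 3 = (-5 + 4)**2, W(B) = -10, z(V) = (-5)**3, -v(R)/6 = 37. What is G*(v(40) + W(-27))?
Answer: 304500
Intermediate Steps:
v(R) = -222 (v(R) = -6*37 = -222)
z(V) = -125
Y(r, N) = -2 (Y(r, N) = -3 + (-5 + 4)**2 = -3 + (-1)**2 = -3 + 1 = -2)
G = -2625/2 (G = -(-19 - 2)*(-125)/2 = -(-21)*(-125)/2 = -1/2*2625 = -2625/2 ≈ -1312.5)
G*(v(40) + W(-27)) = -2625*(-222 - 10)/2 = -2625/2*(-232) = 304500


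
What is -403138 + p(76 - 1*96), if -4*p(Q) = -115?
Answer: -1612437/4 ≈ -4.0311e+5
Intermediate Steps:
p(Q) = 115/4 (p(Q) = -¼*(-115) = 115/4)
-403138 + p(76 - 1*96) = -403138 + 115/4 = -1612437/4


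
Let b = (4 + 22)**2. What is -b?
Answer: -676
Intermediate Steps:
b = 676 (b = 26**2 = 676)
-b = -1*676 = -676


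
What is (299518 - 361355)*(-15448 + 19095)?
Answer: -225519539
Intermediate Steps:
(299518 - 361355)*(-15448 + 19095) = -61837*3647 = -225519539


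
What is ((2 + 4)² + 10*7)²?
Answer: 11236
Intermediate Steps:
((2 + 4)² + 10*7)² = (6² + 70)² = (36 + 70)² = 106² = 11236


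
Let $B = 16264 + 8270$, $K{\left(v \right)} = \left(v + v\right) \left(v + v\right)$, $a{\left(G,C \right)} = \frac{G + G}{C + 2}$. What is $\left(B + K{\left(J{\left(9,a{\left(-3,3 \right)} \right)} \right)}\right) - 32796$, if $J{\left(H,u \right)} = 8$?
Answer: $-8006$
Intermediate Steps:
$a{\left(G,C \right)} = \frac{2 G}{2 + C}$
$K{\left(v \right)} = 4 v^{2}$ ($K{\left(v \right)} = 2 v 2 v = 4 v^{2}$)
$B = 24534$
$\left(B + K{\left(J{\left(9,a{\left(-3,3 \right)} \right)} \right)}\right) - 32796 = \left(24534 + 4 \cdot 8^{2}\right) - 32796 = \left(24534 + 4 \cdot 64\right) - 32796 = \left(24534 + 256\right) - 32796 = 24790 - 32796 = -8006$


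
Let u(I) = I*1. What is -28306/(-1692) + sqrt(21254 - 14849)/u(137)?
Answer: 14153/846 + sqrt(6405)/137 ≈ 17.313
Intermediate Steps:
u(I) = I
-28306/(-1692) + sqrt(21254 - 14849)/u(137) = -28306/(-1692) + sqrt(21254 - 14849)/137 = -28306*(-1/1692) + sqrt(6405)*(1/137) = 14153/846 + sqrt(6405)/137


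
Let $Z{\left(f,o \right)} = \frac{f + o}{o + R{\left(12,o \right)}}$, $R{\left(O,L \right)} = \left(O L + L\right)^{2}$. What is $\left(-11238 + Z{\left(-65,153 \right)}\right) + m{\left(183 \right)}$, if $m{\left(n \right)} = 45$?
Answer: $- \frac{22141287397}{1978137} \approx -11193.0$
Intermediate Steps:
$R{\left(O,L \right)} = \left(L + L O\right)^{2}$ ($R{\left(O,L \right)} = \left(L O + L\right)^{2} = \left(L + L O\right)^{2}$)
$Z{\left(f,o \right)} = \frac{f + o}{o + 169 o^{2}}$ ($Z{\left(f,o \right)} = \frac{f + o}{o + o^{2} \left(1 + 12\right)^{2}} = \frac{f + o}{o + o^{2} \cdot 13^{2}} = \frac{f + o}{o + o^{2} \cdot 169} = \frac{f + o}{o + 169 o^{2}}$)
$\left(-11238 + Z{\left(-65,153 \right)}\right) + m{\left(183 \right)} = \left(-11238 + \frac{-65 + 153}{153 \left(1 + 169 \cdot 153\right)}\right) + 45 = \left(-11238 + \frac{1}{153} \frac{1}{1 + 25857} \cdot 88\right) + 45 = \left(-11238 + \frac{1}{153} \cdot \frac{1}{25858} \cdot 88\right) + 45 = \left(-11238 + \frac{44}{1978137}\right) + 45 = - \frac{22230303562}{1978137} + 45 = - \frac{22141287397}{1978137}$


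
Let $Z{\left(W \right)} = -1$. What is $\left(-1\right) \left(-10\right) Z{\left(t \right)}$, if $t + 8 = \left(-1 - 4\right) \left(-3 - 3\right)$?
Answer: $-10$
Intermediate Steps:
$t = 22$ ($t = -8 + \left(-1 - 4\right) \left(-3 - 3\right) = -8 - -30 = -8 + 30 = 22$)
$\left(-1\right) \left(-10\right) Z{\left(t \right)} = \left(-1\right) \left(-10\right) \left(-1\right) = 10 \left(-1\right) = -10$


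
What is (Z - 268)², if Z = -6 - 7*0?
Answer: 75076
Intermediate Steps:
Z = -6 (Z = -6 + 0 = -6)
(Z - 268)² = (-6 - 268)² = (-274)² = 75076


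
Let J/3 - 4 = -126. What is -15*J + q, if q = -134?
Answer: 5356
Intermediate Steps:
J = -366 (J = 12 + 3*(-126) = 12 - 378 = -366)
-15*J + q = -15*(-366) - 134 = 5490 - 134 = 5356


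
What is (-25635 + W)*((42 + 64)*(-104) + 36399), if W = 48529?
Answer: 580935250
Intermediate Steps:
(-25635 + W)*((42 + 64)*(-104) + 36399) = (-25635 + 48529)*((42 + 64)*(-104) + 36399) = 22894*(106*(-104) + 36399) = 22894*(-11024 + 36399) = 22894*25375 = 580935250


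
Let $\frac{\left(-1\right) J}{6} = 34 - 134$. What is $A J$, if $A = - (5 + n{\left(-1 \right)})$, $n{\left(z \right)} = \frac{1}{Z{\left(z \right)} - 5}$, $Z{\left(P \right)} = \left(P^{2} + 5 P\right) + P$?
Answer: $-2940$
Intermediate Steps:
$Z{\left(P \right)} = P^{2} + 6 P$
$n{\left(z \right)} = \frac{1}{-5 + z \left(6 + z\right)}$ ($n{\left(z \right)} = \frac{1}{z \left(6 + z\right) - 5} = \frac{1}{-5 + z \left(6 + z\right)}$)
$J = 600$ ($J = - 6 \left(34 - 134\right) = \left(-6\right) \left(-100\right) = 600$)
$A = - \frac{49}{10}$ ($A = - (5 + \frac{1}{-5 - \left(6 - 1\right)}) = - (5 + \frac{1}{-5 - 5}) = - (5 + \frac{1}{-10}) = - (5 - \frac{1}{10}) = \left(-1\right) \frac{49}{10} = - \frac{49}{10} \approx -4.9$)
$A J = \left(- \frac{49}{10}\right) 600 = -2940$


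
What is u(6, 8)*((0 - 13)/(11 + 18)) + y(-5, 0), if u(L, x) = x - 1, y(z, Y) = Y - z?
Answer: 54/29 ≈ 1.8621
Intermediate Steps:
u(L, x) = -1 + x
u(6, 8)*((0 - 13)/(11 + 18)) + y(-5, 0) = (-1 + 8)*((0 - 13)/(11 + 18)) + (0 - 1*(-5)) = 7*(-13/29) + (0 + 5) = 7*(-13*1/29) + 5 = 7*(-13/29) + 5 = -91/29 + 5 = 54/29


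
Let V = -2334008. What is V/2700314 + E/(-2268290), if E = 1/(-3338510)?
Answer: -8837381516333341443/10224345859954120300 ≈ -0.86435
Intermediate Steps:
E = -1/3338510 ≈ -2.9953e-7
V/2700314 + E/(-2268290) = -2334008/2700314 - 1/3338510/(-2268290) = -2334008*1/2700314 - 1/3338510*(-1/2268290) = -1167004/1350157 + 1/7572708847900 = -8837381516333341443/10224345859954120300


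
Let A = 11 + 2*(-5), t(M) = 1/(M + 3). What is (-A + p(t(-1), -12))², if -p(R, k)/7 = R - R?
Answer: 1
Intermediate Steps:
t(M) = 1/(3 + M)
A = 1 (A = 11 - 10 = 1)
p(R, k) = 0 (p(R, k) = -7*(R - R) = -7*0 = 0)
(-A + p(t(-1), -12))² = (-1*1 + 0)² = (-1 + 0)² = (-1)² = 1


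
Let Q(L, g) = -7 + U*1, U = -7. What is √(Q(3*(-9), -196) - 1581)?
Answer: I*√1595 ≈ 39.937*I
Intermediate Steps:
Q(L, g) = -14 (Q(L, g) = -7 - 7*1 = -7 - 7 = -14)
√(Q(3*(-9), -196) - 1581) = √(-14 - 1581) = √(-1595) = I*√1595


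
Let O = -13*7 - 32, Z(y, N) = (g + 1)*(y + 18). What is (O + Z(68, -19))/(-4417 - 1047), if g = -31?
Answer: 2703/5464 ≈ 0.49469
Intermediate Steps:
Z(y, N) = -540 - 30*y (Z(y, N) = (-31 + 1)*(y + 18) = -30*(18 + y) = -540 - 30*y)
O = -123 (O = -91 - 32 = -123)
(O + Z(68, -19))/(-4417 - 1047) = (-123 + (-540 - 30*68))/(-4417 - 1047) = (-123 + (-540 - 2040))/(-5464) = (-123 - 2580)*(-1/5464) = -2703*(-1/5464) = 2703/5464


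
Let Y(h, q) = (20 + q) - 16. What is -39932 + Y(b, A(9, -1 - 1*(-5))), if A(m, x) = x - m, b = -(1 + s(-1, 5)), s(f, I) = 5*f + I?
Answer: -39933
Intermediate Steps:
s(f, I) = I + 5*f
b = -1 (b = -(1 + (5 + 5*(-1))) = -(1 + (5 - 5)) = -(1 + 0) = -1*1 = -1)
Y(h, q) = 4 + q
-39932 + Y(b, A(9, -1 - 1*(-5))) = -39932 + (4 + ((-1 - 1*(-5)) - 1*9)) = -39932 + (4 + ((-1 + 5) - 9)) = -39932 + (4 + (4 - 9)) = -39932 + (4 - 5) = -39932 - 1 = -39933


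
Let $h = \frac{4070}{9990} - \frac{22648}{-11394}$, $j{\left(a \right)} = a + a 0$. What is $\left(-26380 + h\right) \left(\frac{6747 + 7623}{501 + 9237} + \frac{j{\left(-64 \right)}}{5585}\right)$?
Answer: $- \frac{398891322988529}{10328040027} \approx -38622.0$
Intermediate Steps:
$j{\left(a \right)} = a$ ($j{\left(a \right)} = a + 0 = a$)
$h = \frac{13645}{5697}$ ($h = 4070 \cdot \frac{1}{9990} - - \frac{11324}{5697} = \frac{11}{27} + \frac{11324}{5697} = \frac{13645}{5697} \approx 2.3951$)
$\left(-26380 + h\right) \left(\frac{6747 + 7623}{501 + 9237} + \frac{j{\left(-64 \right)}}{5585}\right) = \left(-26380 + \frac{13645}{5697}\right) \left(\frac{6747 + 7623}{501 + 9237} - \frac{64}{5585}\right) = - \frac{150273215 \left(\frac{14370}{9738} - \frac{64}{5585}\right)}{5697} = - \frac{150273215 \left(14370 \cdot \frac{1}{9738} - \frac{64}{5585}\right)}{5697} = - \frac{150273215 \left(\frac{2395}{1623} - \frac{64}{5585}\right)}{5697} = \left(- \frac{150273215}{5697}\right) \frac{13272203}{9064455} = - \frac{398891322988529}{10328040027}$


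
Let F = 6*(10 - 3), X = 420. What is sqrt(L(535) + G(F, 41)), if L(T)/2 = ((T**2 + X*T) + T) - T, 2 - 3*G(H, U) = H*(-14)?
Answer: 22*sqrt(19005)/3 ≈ 1011.0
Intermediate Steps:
F = 42 (F = 6*7 = 42)
G(H, U) = 2/3 + 14*H/3 (G(H, U) = 2/3 - H*(-14)/3 = 2/3 - (-14)*H/3 = 2/3 + 14*H/3)
L(T) = 2*T**2 + 840*T (L(T) = 2*(((T**2 + 420*T) + T) - T) = 2*((T**2 + 421*T) - T) = 2*(T**2 + 420*T) = 2*T**2 + 840*T)
sqrt(L(535) + G(F, 41)) = sqrt(2*535*(420 + 535) + (2/3 + (14/3)*42)) = sqrt(2*535*955 + (2/3 + 196)) = sqrt(1021850 + 590/3) = sqrt(3066140/3) = 22*sqrt(19005)/3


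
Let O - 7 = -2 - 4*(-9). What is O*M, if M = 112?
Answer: 4592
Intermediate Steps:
O = 41 (O = 7 + (-2 - 4*(-9)) = 7 + (-2 + 36) = 7 + 34 = 41)
O*M = 41*112 = 4592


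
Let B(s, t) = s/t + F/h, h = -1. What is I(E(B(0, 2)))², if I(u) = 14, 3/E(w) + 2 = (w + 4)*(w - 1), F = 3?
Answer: 196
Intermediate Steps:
B(s, t) = -3 + s/t (B(s, t) = s/t + 3/(-1) = s/t + 3*(-1) = s/t - 3 = -3 + s/t)
E(w) = 3/(-2 + (-1 + w)*(4 + w)) (E(w) = 3/(-2 + (w + 4)*(w - 1)) = 3/(-2 + (4 + w)*(-1 + w)) = 3/(-2 + (-1 + w)*(4 + w)))
I(E(B(0, 2)))² = 14² = 196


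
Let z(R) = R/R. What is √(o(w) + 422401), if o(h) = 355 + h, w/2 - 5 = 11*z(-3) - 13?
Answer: √422762 ≈ 650.20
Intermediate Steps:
z(R) = 1
w = 6 (w = 10 + 2*(11*1 - 13) = 10 + 2*(11 - 13) = 10 + 2*(-2) = 10 - 4 = 6)
√(o(w) + 422401) = √((355 + 6) + 422401) = √(361 + 422401) = √422762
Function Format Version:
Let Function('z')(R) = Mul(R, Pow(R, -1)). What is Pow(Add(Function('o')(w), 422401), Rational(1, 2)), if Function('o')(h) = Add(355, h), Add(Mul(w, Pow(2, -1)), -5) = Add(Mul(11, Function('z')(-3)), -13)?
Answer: Pow(422762, Rational(1, 2)) ≈ 650.20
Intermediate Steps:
Function('z')(R) = 1
w = 6 (w = Add(10, Mul(2, Add(Mul(11, 1), -13))) = Add(10, Mul(2, Add(11, -13))) = Add(10, Mul(2, -2)) = Add(10, -4) = 6)
Pow(Add(Function('o')(w), 422401), Rational(1, 2)) = Pow(Add(Add(355, 6), 422401), Rational(1, 2)) = Pow(Add(361, 422401), Rational(1, 2)) = Pow(422762, Rational(1, 2))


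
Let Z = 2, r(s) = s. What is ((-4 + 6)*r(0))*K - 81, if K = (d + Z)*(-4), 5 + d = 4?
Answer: -81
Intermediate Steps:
d = -1 (d = -5 + 4 = -1)
K = -4 (K = (-1 + 2)*(-4) = 1*(-4) = -4)
((-4 + 6)*r(0))*K - 81 = ((-4 + 6)*0)*(-4) - 81 = (2*0)*(-4) - 81 = 0*(-4) - 81 = 0 - 81 = -81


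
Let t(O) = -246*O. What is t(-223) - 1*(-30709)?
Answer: 85567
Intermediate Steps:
t(O) = -246*O
t(-223) - 1*(-30709) = -246*(-223) - 1*(-30709) = 54858 + 30709 = 85567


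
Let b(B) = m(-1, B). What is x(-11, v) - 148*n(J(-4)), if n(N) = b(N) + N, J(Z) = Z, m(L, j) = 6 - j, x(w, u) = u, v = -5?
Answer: -893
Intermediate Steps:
b(B) = 6 - B
n(N) = 6 (n(N) = (6 - N) + N = 6)
x(-11, v) - 148*n(J(-4)) = -5 - 148*6 = -5 - 888 = -893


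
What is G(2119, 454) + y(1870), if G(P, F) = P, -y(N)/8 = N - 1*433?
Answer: -9377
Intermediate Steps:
y(N) = 3464 - 8*N (y(N) = -8*(N - 1*433) = -8*(N - 433) = -8*(-433 + N) = 3464 - 8*N)
G(2119, 454) + y(1870) = 2119 + (3464 - 8*1870) = 2119 + (3464 - 14960) = 2119 - 11496 = -9377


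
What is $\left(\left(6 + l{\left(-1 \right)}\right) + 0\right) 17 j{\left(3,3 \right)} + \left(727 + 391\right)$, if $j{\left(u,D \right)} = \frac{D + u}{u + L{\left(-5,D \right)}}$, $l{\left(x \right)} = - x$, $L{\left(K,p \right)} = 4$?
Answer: $1220$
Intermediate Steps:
$j{\left(u,D \right)} = \frac{D + u}{4 + u}$ ($j{\left(u,D \right)} = \frac{D + u}{u + 4} = \frac{D + u}{4 + u}$)
$\left(\left(6 + l{\left(-1 \right)}\right) + 0\right) 17 j{\left(3,3 \right)} + \left(727 + 391\right) = \left(\left(6 - -1\right) + 0\right) 17 \frac{3 + 3}{4 + 3} + \left(727 + 391\right) = \left(\left(6 + 1\right) + 0\right) 17 \cdot \frac{1}{7} \cdot 6 + 1118 = \left(7 + 0\right) 17 \cdot \frac{1}{7} \cdot 6 + 1118 = 7 \cdot 17 \cdot \frac{6}{7} + 1118 = 119 \cdot \frac{6}{7} + 1118 = 102 + 1118 = 1220$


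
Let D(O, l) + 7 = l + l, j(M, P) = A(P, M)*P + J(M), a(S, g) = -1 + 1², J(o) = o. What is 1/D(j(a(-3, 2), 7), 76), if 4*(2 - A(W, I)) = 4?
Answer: 1/145 ≈ 0.0068966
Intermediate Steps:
A(W, I) = 1 (A(W, I) = 2 - ¼*4 = 2 - 1 = 1)
a(S, g) = 0 (a(S, g) = -1 + 1 = 0)
j(M, P) = M + P (j(M, P) = 1*P + M = P + M = M + P)
D(O, l) = -7 + 2*l (D(O, l) = -7 + (l + l) = -7 + 2*l)
1/D(j(a(-3, 2), 7), 76) = 1/(-7 + 2*76) = 1/(-7 + 152) = 1/145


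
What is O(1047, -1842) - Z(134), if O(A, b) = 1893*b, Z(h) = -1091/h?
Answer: -467244313/134 ≈ -3.4869e+6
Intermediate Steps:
O(1047, -1842) - Z(134) = 1893*(-1842) - (-1091)/134 = -3486906 - (-1091)/134 = -3486906 - 1*(-1091/134) = -3486906 + 1091/134 = -467244313/134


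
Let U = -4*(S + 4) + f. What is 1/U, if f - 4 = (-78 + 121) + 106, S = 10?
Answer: 1/97 ≈ 0.010309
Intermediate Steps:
f = 153 (f = 4 + ((-78 + 121) + 106) = 4 + (43 + 106) = 4 + 149 = 153)
U = 97 (U = -4*(10 + 4) + 153 = -4*14 + 153 = -56 + 153 = 97)
1/U = 1/97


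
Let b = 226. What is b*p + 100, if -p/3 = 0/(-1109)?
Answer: 100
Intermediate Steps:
p = 0 (p = -0/(-1109) = -0*(-1)/1109 = -3*0 = 0)
b*p + 100 = 226*0 + 100 = 0 + 100 = 100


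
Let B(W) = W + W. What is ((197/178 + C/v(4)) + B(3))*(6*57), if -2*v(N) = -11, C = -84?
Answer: -2734119/979 ≈ -2792.8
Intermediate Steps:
B(W) = 2*W
v(N) = 11/2 (v(N) = -½*(-11) = 11/2)
((197/178 + C/v(4)) + B(3))*(6*57) = ((197/178 - 84/11/2) + 2*3)*(6*57) = ((197*(1/178) - 84*2/11) + 6)*342 = ((197/178 - 168/11) + 6)*342 = (-27737/1958 + 6)*342 = -15989/1958*342 = -2734119/979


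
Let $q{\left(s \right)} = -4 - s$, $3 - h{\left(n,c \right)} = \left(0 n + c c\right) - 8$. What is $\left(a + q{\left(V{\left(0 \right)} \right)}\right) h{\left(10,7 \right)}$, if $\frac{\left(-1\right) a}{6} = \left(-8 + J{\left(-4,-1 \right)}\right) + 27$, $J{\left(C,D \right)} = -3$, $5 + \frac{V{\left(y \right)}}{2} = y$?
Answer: $3420$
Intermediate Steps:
$V{\left(y \right)} = -10 + 2 y$
$h{\left(n,c \right)} = 11 - c^{2}$ ($h{\left(n,c \right)} = 3 - \left(\left(0 n + c c\right) - 8\right) = 3 - \left(\left(0 + c^{2}\right) - 8\right) = 3 - \left(c^{2} - 8\right) = 3 - \left(-8 + c^{2}\right) = 11 - c^{2}$)
$a = -96$ ($a = - 6 \left(\left(-8 - 3\right) + 27\right) = - 6 \left(-11 + 27\right) = \left(-6\right) 16 = -96$)
$\left(a + q{\left(V{\left(0 \right)} \right)}\right) h{\left(10,7 \right)} = \left(-96 - \left(-6 + 0\right)\right) \left(11 - 7^{2}\right) = \left(-96 - -6\right) \left(11 - 49\right) = \left(-96 + \left(-4 + 10\right)\right) \left(-38\right) = \left(-96 + 6\right) \left(-38\right) = \left(-90\right) \left(-38\right) = 3420$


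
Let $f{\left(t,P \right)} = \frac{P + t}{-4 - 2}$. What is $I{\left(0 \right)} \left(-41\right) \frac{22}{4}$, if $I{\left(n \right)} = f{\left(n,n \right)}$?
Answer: $0$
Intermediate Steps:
$f{\left(t,P \right)} = - \frac{P}{6} - \frac{t}{6}$ ($f{\left(t,P \right)} = \frac{P + t}{-6} = \left(P + t\right) \left(- \frac{1}{6}\right) = - \frac{P}{6} - \frac{t}{6}$)
$I{\left(n \right)} = - \frac{n}{3}$ ($I{\left(n \right)} = - \frac{n}{6} - \frac{n}{6} = - \frac{n}{3}$)
$I{\left(0 \right)} \left(-41\right) \frac{22}{4} = \left(- \frac{1}{3}\right) 0 \left(-41\right) \frac{22}{4} = 0 \left(-41\right) 22 \cdot \frac{1}{4} = 0 \cdot \frac{11}{2} = 0$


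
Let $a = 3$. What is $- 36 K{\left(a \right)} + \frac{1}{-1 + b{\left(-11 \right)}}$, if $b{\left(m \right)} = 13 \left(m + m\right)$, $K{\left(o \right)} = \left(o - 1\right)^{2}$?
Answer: $- \frac{41329}{287} \approx -144.0$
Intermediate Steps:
$K{\left(o \right)} = \left(-1 + o\right)^{2}$
$b{\left(m \right)} = 26 m$ ($b{\left(m \right)} = 13 \cdot 2 m = 26 m$)
$- 36 K{\left(a \right)} + \frac{1}{-1 + b{\left(-11 \right)}} = - 36 \left(-1 + 3\right)^{2} + \frac{1}{-1 + 26 \left(-11\right)} = - 36 \cdot 2^{2} + \frac{1}{-1 - 286} = \left(-36\right) 4 + \frac{1}{-287} = -144 - \frac{1}{287} = - \frac{41329}{287}$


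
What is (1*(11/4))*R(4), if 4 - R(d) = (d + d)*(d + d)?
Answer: -165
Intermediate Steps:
R(d) = 4 - 4*d² (R(d) = 4 - (d + d)*(d + d) = 4 - 2*d*2*d = 4 - 4*d²)
(1*(11/4))*R(4) = (1*(11/4))*(4 - 4*4²) = (1*(11*(¼)))*(4 - 4*16) = (1*(11/4))*(4 - 64) = (11/4)*(-60) = -165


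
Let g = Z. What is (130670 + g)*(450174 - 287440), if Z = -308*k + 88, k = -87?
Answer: 25639392636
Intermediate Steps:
Z = 26884 (Z = -308*(-87) + 88 = 26796 + 88 = 26884)
g = 26884
(130670 + g)*(450174 - 287440) = (130670 + 26884)*(450174 - 287440) = 157554*162734 = 25639392636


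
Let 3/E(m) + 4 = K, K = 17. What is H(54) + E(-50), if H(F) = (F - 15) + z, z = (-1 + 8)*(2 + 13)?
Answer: 1875/13 ≈ 144.23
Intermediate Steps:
z = 105 (z = 7*15 = 105)
E(m) = 3/13 (E(m) = 3/(-4 + 17) = 3/13)
H(F) = 90 + F (H(F) = (F - 15) + 105 = (-15 + F) + 105 = 90 + F)
H(54) + E(-50) = (90 + 54) + 3/13 = 144 + 3/13 = 1875/13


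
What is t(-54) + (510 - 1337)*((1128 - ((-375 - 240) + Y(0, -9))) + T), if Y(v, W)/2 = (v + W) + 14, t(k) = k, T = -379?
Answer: -1119812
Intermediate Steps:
Y(v, W) = 28 + 2*W + 2*v (Y(v, W) = 2*((v + W) + 14) = 2*((W + v) + 14) = 2*(14 + W + v) = 28 + 2*W + 2*v)
t(-54) + (510 - 1337)*((1128 - ((-375 - 240) + Y(0, -9))) + T) = -54 + (510 - 1337)*((1128 - ((-375 - 240) + (28 + 2*(-9) + 2*0))) - 379) = -54 - 827*((1128 - (-615 + (28 - 18 + 0))) - 379) = -54 - 827*((1128 - (-615 + 10)) - 379) = -54 - 827*((1128 - 1*(-605)) - 379) = -54 - 827*((1128 + 605) - 379) = -54 - 827*(1733 - 379) = -54 - 827*1354 = -54 - 1119758 = -1119812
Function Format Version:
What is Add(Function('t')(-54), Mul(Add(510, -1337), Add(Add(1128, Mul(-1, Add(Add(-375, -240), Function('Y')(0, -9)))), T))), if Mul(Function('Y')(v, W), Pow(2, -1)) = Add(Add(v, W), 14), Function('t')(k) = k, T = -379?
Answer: -1119812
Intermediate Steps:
Function('Y')(v, W) = Add(28, Mul(2, W), Mul(2, v)) (Function('Y')(v, W) = Mul(2, Add(Add(v, W), 14)) = Mul(2, Add(Add(W, v), 14)) = Mul(2, Add(14, W, v)) = Add(28, Mul(2, W), Mul(2, v)))
Add(Function('t')(-54), Mul(Add(510, -1337), Add(Add(1128, Mul(-1, Add(Add(-375, -240), Function('Y')(0, -9)))), T))) = Add(-54, Mul(Add(510, -1337), Add(Add(1128, Mul(-1, Add(Add(-375, -240), Add(28, Mul(2, -9), Mul(2, 0))))), -379))) = Add(-54, Mul(-827, Add(Add(1128, Mul(-1, Add(-615, Add(28, -18, 0)))), -379))) = Add(-54, Mul(-827, Add(Add(1128, Mul(-1, Add(-615, 10))), -379))) = Add(-54, Mul(-827, Add(Add(1128, Mul(-1, -605)), -379))) = Add(-54, Mul(-827, Add(Add(1128, 605), -379))) = Add(-54, Mul(-827, Add(1733, -379))) = Add(-54, Mul(-827, 1354)) = Add(-54, -1119758) = -1119812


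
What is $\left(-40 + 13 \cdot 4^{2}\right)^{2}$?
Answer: $28224$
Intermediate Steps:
$\left(-40 + 13 \cdot 4^{2}\right)^{2} = \left(-40 + 13 \cdot 16\right)^{2} = \left(-40 + 208\right)^{2} = 168^{2} = 28224$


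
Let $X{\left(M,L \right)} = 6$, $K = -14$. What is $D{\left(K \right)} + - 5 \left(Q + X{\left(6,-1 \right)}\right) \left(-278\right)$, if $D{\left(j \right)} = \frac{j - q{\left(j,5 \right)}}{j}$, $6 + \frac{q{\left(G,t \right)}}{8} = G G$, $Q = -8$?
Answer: $- \frac{18693}{7} \approx -2670.4$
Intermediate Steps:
$q{\left(G,t \right)} = -48 + 8 G^{2}$ ($q{\left(G,t \right)} = -48 + 8 G G = -48 + 8 G^{2}$)
$D{\left(j \right)} = \frac{48 + j - 8 j^{2}}{j}$ ($D{\left(j \right)} = \frac{j - \left(-48 + 8 j^{2}\right)}{j} = \frac{48 + j - 8 j^{2}}{j}$)
$D{\left(K \right)} + - 5 \left(Q + X{\left(6,-1 \right)}\right) \left(-278\right) = \left(1 - -112 + \frac{48}{-14}\right) + - 5 \left(-8 + 6\right) \left(-278\right) = \left(1 + 112 + 48 \left(- \frac{1}{14}\right)\right) + \left(-5\right) \left(-2\right) \left(-278\right) = \left(1 + 112 - \frac{24}{7}\right) + 10 \left(-278\right) = \frac{767}{7} - 2780 = - \frac{18693}{7}$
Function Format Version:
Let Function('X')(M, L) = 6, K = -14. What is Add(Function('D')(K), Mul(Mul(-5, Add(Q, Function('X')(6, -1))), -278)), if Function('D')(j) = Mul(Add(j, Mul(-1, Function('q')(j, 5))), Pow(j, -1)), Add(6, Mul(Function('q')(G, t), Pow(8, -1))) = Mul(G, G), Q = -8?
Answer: Rational(-18693, 7) ≈ -2670.4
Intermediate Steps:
Function('q')(G, t) = Add(-48, Mul(8, Pow(G, 2))) (Function('q')(G, t) = Add(-48, Mul(8, Mul(G, G))) = Add(-48, Mul(8, Pow(G, 2))))
Function('D')(j) = Mul(Pow(j, -1), Add(48, j, Mul(-8, Pow(j, 2)))) (Function('D')(j) = Mul(Add(j, Mul(-1, Add(-48, Mul(8, Pow(j, 2))))), Pow(j, -1)) = Mul(Add(j, Add(48, Mul(-8, Pow(j, 2)))), Pow(j, -1)) = Mul(Add(48, j, Mul(-8, Pow(j, 2))), Pow(j, -1)) = Mul(Pow(j, -1), Add(48, j, Mul(-8, Pow(j, 2)))))
Add(Function('D')(K), Mul(Mul(-5, Add(Q, Function('X')(6, -1))), -278)) = Add(Add(1, Mul(-8, -14), Mul(48, Pow(-14, -1))), Mul(Mul(-5, Add(-8, 6)), -278)) = Add(Add(1, 112, Mul(48, Rational(-1, 14))), Mul(Mul(-5, -2), -278)) = Add(Add(1, 112, Rational(-24, 7)), Mul(10, -278)) = Add(Rational(767, 7), -2780) = Rational(-18693, 7)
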